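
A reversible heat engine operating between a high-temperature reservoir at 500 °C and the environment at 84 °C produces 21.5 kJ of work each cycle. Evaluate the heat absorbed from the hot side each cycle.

Q_H ≈ 40.0 kJ

T_H = 500 °C → 500 + 273.15 = 773.15 K.
T_C = 84 °C → 84 + 273.15 = 357.15 K.
The Carnot efficiency is η = 1 − T_C/T_H = 1 − 357.15/773.15 = 0.5381.
Q_H = W/η = 21.5/0.5381 = 40.0 kJ.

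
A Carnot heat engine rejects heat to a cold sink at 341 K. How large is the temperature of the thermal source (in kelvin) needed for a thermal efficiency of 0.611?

From η = 1 − T_C/T_H, solving for T_H gives T_H = T_C/(1 − η) = 341.00/(1 − 0.611) = 877 K.

T_H ≈ 877 K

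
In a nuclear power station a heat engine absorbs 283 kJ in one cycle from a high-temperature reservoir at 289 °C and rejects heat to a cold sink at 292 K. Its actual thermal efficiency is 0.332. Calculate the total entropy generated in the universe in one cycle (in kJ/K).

T_H = 289 °C → 289 + 273.15 = 562.15 K.
W = η·Q_H = 0.332 × 283 = 93.96 kJ, so Q_C = Q_H − W = 189.0 kJ.
Reservoir entropy changes: ΔS_H = −Q_H/T_H = −283/562.15 = -0.5034 kJ/K and ΔS_C = +Q_C/T_C = 189.0/292.00 = 0.6474 kJ/K.
ΔS_univ = −Q_H/T_H + Q_C/T_C = 0.144 kJ/K (> 0, since η = 0.332 < η_Carnot = 0.481).

ΔS_univ ≈ 0.144 kJ/K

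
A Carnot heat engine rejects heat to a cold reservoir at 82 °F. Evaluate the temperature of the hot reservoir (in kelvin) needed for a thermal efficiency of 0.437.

T_H ≈ 535 K

T_C = 82 °F → (82 − 32) × 5/9 = 27.78 °C = 300.93 K.
From η = 1 − T_C/T_H, solving for T_H gives T_H = T_C/(1 − η) = 300.93/(1 − 0.437) = 535 K.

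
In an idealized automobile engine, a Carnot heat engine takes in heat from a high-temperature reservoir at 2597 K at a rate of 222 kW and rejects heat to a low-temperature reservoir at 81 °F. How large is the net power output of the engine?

T_C = 81 °F → (81 − 32) × 5/9 = 27.22 °C = 300.37 K.
η_rev = 1 − T_C/T_H = 1 − 300.37/2597.00 = 0.8843.
W = η·Q_H = 0.8843 × 222 = 196 kW.

Ẇ ≈ 196 kW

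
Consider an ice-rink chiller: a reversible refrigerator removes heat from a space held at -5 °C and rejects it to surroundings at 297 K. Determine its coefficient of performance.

T_C = -5 °C → -5 + 273.15 = 268.15 K.
COP_R = T_C/(T_H − T_C) = 268.15/(297.00 − 268.15) = 9.29.

COP_R ≈ 9.29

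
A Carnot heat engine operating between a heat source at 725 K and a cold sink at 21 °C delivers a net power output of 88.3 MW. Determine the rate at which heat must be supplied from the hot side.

Q̇_H ≈ 149 MW

T_C = 21 °C → 21 + 273.15 = 294.15 K.
Carnot efficiency: η = 1 − T_C/T_H = 1 − 294.15/725.00 = 0.5943.
Q_H = W/η = 88.3/0.5943 = 149 MW.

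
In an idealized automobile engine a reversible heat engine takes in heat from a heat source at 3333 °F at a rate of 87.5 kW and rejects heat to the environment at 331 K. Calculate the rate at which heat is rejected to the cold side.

Q̇_C ≈ 13.7 kW

T_H = 3333 °F → (3333 − 32) × 5/9 = 1833.89 °C = 2107.04 K.
The Carnot efficiency is η = 1 − T_C/T_H = 1 − 331.00/2107.04 = 0.8429.
For a reversible cycle Q_C/Q_H = T_C/T_H, so Q_C = 87.5 × 331.00/2107.04 = 13.7 kW.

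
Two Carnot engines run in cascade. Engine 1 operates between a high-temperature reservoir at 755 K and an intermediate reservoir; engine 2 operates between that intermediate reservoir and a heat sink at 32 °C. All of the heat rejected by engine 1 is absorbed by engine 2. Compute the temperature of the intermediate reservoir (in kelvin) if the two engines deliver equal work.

T_C = 32 °C → 32 + 273.15 = 305.15 K.
For reversible stages Q_m = Q_H·(T_m/T_H). Setting W₁ = Q_H(1 − T_m/T_H) equal to W₂ = Q_m(1 − T_C/T_m) = Q_H·(T_m − T_C)/T_H gives T_H − T_m = T_m − T_C, so T_m = (T_H + T_C)/2 = (755.00 + 305.15)/2 = 530 K.

T_m ≈ 530 K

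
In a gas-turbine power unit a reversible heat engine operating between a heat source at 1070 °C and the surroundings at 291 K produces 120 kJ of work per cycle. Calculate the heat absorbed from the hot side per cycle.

T_H = 1070 °C → 1070 + 273.15 = 1343.15 K.
η_rev = 1 − T_C/T_H = 1 − 291.00/1343.15 = 0.7833.
Q_H = W/η = 120/0.7833 = 153 kJ.

Q_H ≈ 153 kJ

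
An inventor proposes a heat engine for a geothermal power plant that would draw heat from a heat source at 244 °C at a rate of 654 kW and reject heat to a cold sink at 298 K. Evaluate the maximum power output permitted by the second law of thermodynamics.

Ẇ_max ≈ 277.1 kW

T_H = 244 °C → 244 + 273.15 = 517.15 K.
The upper bound on efficiency is η_max = 1 − T_C/T_H = 1 − 298.00/517.15 = 0.4238.
W_max = η_max · Q_H = 0.4238 × 654 = 277.1 kW.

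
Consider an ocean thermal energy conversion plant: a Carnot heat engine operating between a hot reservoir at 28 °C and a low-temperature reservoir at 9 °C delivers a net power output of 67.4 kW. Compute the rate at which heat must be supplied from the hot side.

Q̇_H ≈ 1070 kW

T_H = 28 °C → 28 + 273.15 = 301.15 K.
T_C = 9 °C → 9 + 273.15 = 282.15 K.
η_rev = 1 − T_C/T_H = 1 − 282.15/301.15 = 0.0631.
Q_H = W/η = 67.4/0.0631 = 1070 kW.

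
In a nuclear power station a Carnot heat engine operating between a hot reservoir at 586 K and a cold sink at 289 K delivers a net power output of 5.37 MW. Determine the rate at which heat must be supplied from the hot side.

Since the cycle is reversible, η = 1 − T_C/T_H = 1 − 289.00/586.00 = 0.5068.
Q_H = W/η = 5.37/0.5068 = 10.60 MW.

Q̇_H ≈ 10.60 MW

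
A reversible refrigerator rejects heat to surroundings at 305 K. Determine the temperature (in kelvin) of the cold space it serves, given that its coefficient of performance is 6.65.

COP_R = T_C/(T_H − T_C) ⇒ T_C = T_H·COP_R/(1 + COP_R) = 305.00 × 6.65/(1 + 6.65) = 265 K.

T_C ≈ 265 K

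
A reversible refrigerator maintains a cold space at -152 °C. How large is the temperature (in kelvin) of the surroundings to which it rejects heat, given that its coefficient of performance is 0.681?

T_C = -152 °C → -152 + 273.15 = 121.15 K.
COP_R = T_C/(T_H − T_C) ⇒ T_H = T_C·(1 + 1/COP_R) = 121.15 × (1 + 1/0.681) = 299 K.

T_H ≈ 299 K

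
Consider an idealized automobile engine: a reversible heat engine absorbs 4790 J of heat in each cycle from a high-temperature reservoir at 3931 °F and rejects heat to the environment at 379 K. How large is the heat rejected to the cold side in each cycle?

Q_C ≈ 744 J

T_H = 3931 °F → (3931 − 32) × 5/9 = 2166.11 °C = 2439.26 K.
Since the cycle is reversible, η = 1 − T_C/T_H = 1 − 379.00/2439.26 = 0.8446.
For a reversible cycle Q_C/Q_H = T_C/T_H, so Q_C = 4790 × 379.00/2439.26 = 744 J.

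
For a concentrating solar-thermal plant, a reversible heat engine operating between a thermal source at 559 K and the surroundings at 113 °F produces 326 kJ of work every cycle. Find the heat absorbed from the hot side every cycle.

Q_H ≈ 756.6 kJ

T_C = 113 °F → (113 − 32) × 5/9 = 45.00 °C = 318.15 K.
Carnot efficiency: η = 1 − T_C/T_H = 1 − 318.15/559.00 = 0.4309.
Q_H = W/η = 326/0.4309 = 756.6 kJ.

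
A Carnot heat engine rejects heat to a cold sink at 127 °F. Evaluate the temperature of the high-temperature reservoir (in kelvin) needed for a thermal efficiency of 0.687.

T_C = 127 °F → (127 − 32) × 5/9 = 52.78 °C = 325.93 K.
From η = 1 − T_C/T_H, solving for T_H gives T_H = T_C/(1 − η) = 325.93/(1 − 0.687) = 1041 K.

T_H ≈ 1041 K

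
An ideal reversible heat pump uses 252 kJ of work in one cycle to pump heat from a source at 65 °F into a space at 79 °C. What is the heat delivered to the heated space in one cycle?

T_H = 79 °C → 79 + 273.15 = 352.15 K.
T_C = 65 °F → (65 − 32) × 5/9 = 18.33 °C = 291.48 K.
COP_HP = T_H/(T_H − T_C) = 352.15/60.67 = 5.8047.
Q_H = COP_HP · W = 5.8047 × 252 = 1460 kJ.

Q_H ≈ 1460 kJ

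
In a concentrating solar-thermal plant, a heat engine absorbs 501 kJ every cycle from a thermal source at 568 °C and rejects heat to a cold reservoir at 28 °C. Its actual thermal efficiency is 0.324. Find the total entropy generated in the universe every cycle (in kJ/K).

ΔS_univ ≈ 0.5290 kJ/K

T_H = 568 °C → 568 + 273.15 = 841.15 K.
T_C = 28 °C → 28 + 273.15 = 301.15 K.
W = η·Q_H = 0.324 × 501 = 162.3 kJ, so Q_C = Q_H − W = 338.7 kJ.
Reservoir entropy changes: ΔS_H = −Q_H/T_H = −501/841.15 = -0.5956 kJ/K and ΔS_C = +Q_C/T_C = 338.7/301.15 = 1.125 kJ/K.
ΔS_univ = −Q_H/T_H + Q_C/T_C = 0.5290 kJ/K (> 0, since η = 0.324 < η_Carnot = 0.642).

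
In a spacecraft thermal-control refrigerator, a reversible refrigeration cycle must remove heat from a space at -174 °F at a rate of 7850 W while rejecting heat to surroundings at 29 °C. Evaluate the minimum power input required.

T_H = 29 °C → 29 + 273.15 = 302.15 K.
T_C = -174 °F → (-174 − 32) × 5/9 = -114.44 °C = 158.71 K.
For a reversible refrigerator, COP_R = T_C/(T_H − T_C) = 158.71/143.44 = 1.1064.
W = Q_C/COP_R = 7850/1.1064 = 7100 W.

Ẇ_in ≈ 7100 W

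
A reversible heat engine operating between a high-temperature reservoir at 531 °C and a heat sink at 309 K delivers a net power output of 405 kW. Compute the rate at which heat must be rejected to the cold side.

T_H = 531 °C → 531 + 273.15 = 804.15 K.
For a reversible engine, η = 1 − T_C/T_H = 1 − 309.00/804.15 = 0.6157.
Since Q_C/Q_H = T_C/T_H and Q_H = W/η, Q_C = W·T_C/(T_H − T_C) = 405 × 309.00/495.15 = 253 kW.

Q̇_C ≈ 253 kW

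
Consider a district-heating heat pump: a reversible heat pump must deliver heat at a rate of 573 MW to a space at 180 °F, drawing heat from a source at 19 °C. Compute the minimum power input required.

Ẇ_in ≈ 102 MW

T_H = 180 °F → (180 − 32) × 5/9 = 82.22 °C = 355.37 K.
T_C = 19 °C → 19 + 273.15 = 292.15 K.
For a reversible heat pump, COP_HP = T_H/(T_H − T_C) = 355.37/63.22 = 5.6210.
W = Q_H/COP_HP = 573/5.6210 = 102 MW.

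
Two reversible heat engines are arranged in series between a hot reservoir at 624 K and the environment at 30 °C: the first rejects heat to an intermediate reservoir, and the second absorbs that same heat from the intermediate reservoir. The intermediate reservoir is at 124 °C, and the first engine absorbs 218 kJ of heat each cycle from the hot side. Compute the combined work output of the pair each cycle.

W_total ≈ 112 kJ

T_C = 30 °C → 30 + 273.15 = 303.15 K.
Two reversible stages in series are equivalent to a single Carnot engine between T_H and T_C, so η_total = 1 − T_C/T_H = 1 − 303.15/624.00 = 0.5142.
W_total = η_total · Q_H = 0.5142 × 218 = 112 kJ.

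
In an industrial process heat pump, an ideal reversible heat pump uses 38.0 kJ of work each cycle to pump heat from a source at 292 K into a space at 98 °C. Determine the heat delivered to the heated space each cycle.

Q_H ≈ 178 kJ

T_H = 98 °C → 98 + 273.15 = 371.15 K.
COP_HP = T_H/(T_H − T_C) = 371.15/79.15 = 4.6892.
Q_H = COP_HP · W = 4.6892 × 38.0 = 178 kJ.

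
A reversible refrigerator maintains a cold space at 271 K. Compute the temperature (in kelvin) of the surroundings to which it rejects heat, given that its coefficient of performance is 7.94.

T_H ≈ 305.1 K

COP_R = T_C/(T_H − T_C) ⇒ T_H = T_C·(1 + 1/COP_R) = 271.00 × (1 + 1/7.94) = 305.1 K.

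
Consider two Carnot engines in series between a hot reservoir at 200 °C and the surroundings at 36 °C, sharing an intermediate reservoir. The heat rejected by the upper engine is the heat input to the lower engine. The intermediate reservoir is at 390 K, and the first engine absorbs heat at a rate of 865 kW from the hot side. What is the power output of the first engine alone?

T_H = 200 °C → 200 + 273.15 = 473.15 K.
T_C = 36 °C → 36 + 273.15 = 309.15 K.
First-stage efficiency η₁ = 1 − T_m/T_H = 1 − 390.00/473.15 = 0.1757.
W₁ = η₁·Q_H = 0.1757 × 865 = 152 kW.

Ẇ₁ ≈ 152 kW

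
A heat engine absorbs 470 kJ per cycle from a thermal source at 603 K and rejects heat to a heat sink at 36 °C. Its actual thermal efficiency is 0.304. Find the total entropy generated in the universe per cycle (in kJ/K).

ΔS_univ ≈ 0.279 kJ/K

T_C = 36 °C → 36 + 273.15 = 309.15 K.
W = η·Q_H = 0.304 × 470 = 142.9 kJ, so Q_C = Q_H − W = 327.1 kJ.
Reservoir entropy changes: ΔS_H = −Q_H/T_H = −470/603.00 = -0.7794 kJ/K and ΔS_C = +Q_C/T_C = 327.1/309.15 = 1.058 kJ/K.
ΔS_univ = −Q_H/T_H + Q_C/T_C = 0.279 kJ/K (> 0, since η = 0.304 < η_Carnot = 0.487).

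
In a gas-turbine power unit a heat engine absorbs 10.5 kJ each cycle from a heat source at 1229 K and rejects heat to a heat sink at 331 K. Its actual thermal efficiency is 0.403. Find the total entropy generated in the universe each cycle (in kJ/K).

W = η·Q_H = 0.403 × 10.5 = 4.232 kJ, so Q_C = Q_H − W = 6.268 kJ.
The hot reservoir loses entropy Q_H/T_H = 10.5/1229.00 = 0.008544 kJ/K; the cold reservoir gains Q_C/T_C = 6.268/331.00 = 0.01894 kJ/K.
ΔS_univ = −Q_H/T_H + Q_C/T_C = 0.0104 kJ/K (> 0, since η = 0.403 < η_Carnot = 0.731).

ΔS_univ ≈ 0.0104 kJ/K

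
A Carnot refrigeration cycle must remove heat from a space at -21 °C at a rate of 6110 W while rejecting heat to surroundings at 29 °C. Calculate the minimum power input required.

Ẇ_in ≈ 1210 W

T_H = 29 °C → 29 + 273.15 = 302.15 K.
T_C = -21 °C → -21 + 273.15 = 252.15 K.
Carnot COP: COP_R = T_C/(T_H − T_C) = 252.15/50.00 = 5.0430.
W = Q_C/COP_R = 6110/5.0430 = 1210 W.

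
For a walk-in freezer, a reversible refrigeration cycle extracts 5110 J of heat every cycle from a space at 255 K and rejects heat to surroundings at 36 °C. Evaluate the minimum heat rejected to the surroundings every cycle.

T_H = 36 °C → 36 + 273.15 = 309.15 K.
For a reversible cycle Q_H/Q_C = T_H/T_C, so Q_H = Q_C·T_H/T_C = 5110 × 309.15/255.00 = 6195 J.

Q_H ≈ 6195 J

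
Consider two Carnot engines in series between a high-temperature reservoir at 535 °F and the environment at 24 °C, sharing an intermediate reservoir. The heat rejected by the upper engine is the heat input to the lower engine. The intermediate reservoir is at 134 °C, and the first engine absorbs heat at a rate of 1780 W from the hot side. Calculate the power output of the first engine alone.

T_H = 535 °F → (535 − 32) × 5/9 = 279.44 °C = 552.59 K.
T_C = 24 °C → 24 + 273.15 = 297.15 K.
T_m = 134 °C → 134 + 273.15 = 407.15 K.
First-stage efficiency η₁ = 1 − T_m/T_H = 1 − 407.15/552.59 = 0.2632.
W₁ = η₁·Q_H = 0.2632 × 1780 = 468.5 W.

Ẇ₁ ≈ 468.5 W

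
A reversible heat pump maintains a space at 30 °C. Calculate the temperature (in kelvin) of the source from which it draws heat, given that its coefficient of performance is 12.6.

T_C ≈ 279 K

T_H = 30 °C → 30 + 273.15 = 303.15 K.
COP_HP = T_H/(T_H − T_C) ⇒ T_C = T_H·(COP_HP − 1)/COP_HP = 303.15 × (12.6 − 1)/12.6 = 279 K.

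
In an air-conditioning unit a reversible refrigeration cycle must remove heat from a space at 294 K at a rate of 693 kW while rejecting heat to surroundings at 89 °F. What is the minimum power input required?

T_H = 89 °F → (89 − 32) × 5/9 = 31.67 °C = 304.82 K.
Carnot COP: COP_R = T_C/(T_H − T_C) = 294.00/10.82 = 27.1803.
W = Q_C/COP_R = 693/27.1803 = 25.5 kW.

Ẇ_in ≈ 25.5 kW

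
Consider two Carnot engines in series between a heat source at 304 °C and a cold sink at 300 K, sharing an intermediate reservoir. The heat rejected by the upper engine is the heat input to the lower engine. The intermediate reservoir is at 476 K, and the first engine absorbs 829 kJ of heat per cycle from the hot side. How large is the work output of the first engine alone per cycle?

W₁ ≈ 145.3 kJ

T_H = 304 °C → 304 + 273.15 = 577.15 K.
First-stage efficiency η₁ = 1 − T_m/T_H = 1 − 476.00/577.15 = 0.1753.
W₁ = η₁·Q_H = 0.1753 × 829 = 145.3 kJ.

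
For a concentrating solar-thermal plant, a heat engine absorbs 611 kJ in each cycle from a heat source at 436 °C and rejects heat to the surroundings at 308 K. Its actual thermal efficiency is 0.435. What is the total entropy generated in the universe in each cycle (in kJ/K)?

T_H = 436 °C → 436 + 273.15 = 709.15 K.
W = η·Q_H = 0.435 × 611 = 265.8 kJ, so Q_C = Q_H − W = 345.2 kJ.
Entropy balance on the reservoirs: −Q_H/T_H = -0.8616 kJ/K, +Q_C/T_C = 1.121 kJ/K.
ΔS_univ = −Q_H/T_H + Q_C/T_C = 0.259 kJ/K (> 0, since η = 0.435 < η_Carnot = 0.566).

ΔS_univ ≈ 0.259 kJ/K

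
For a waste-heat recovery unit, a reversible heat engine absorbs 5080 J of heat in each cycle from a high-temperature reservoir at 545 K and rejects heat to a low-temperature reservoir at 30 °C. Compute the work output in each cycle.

W ≈ 2250 J

T_C = 30 °C → 30 + 273.15 = 303.15 K.
For a reversible engine, η = 1 − T_C/T_H = 1 − 303.15/545.00 = 0.4438.
W = η·Q_H = 0.4438 × 5080 = 2250 J.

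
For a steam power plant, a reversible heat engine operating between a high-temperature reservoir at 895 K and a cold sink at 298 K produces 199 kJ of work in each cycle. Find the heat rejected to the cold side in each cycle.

Carnot efficiency: η = 1 − T_C/T_H = 1 − 298.00/895.00 = 0.6670.
Since Q_C/Q_H = T_C/T_H and Q_H = W/η, Q_C = W·T_C/(T_H − T_C) = 199 × 298.00/597.00 = 99.3 kJ.

Q_C ≈ 99.3 kJ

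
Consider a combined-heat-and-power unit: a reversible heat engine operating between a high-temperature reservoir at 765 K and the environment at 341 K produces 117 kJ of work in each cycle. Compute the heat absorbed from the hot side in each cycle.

Q_H ≈ 211 kJ

η_rev = 1 − T_C/T_H = 1 − 341.00/765.00 = 0.5542.
Q_H = W/η = 117/0.5542 = 211 kJ.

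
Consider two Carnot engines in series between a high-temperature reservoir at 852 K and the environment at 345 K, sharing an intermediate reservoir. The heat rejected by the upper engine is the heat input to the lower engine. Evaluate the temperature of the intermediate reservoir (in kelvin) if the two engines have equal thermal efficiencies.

T_m ≈ 542 K

Equal efficiencies require 1 − T_m/T_H = 1 − T_C/T_m, i.e. T_m/T_H = T_C/T_m, so T_m = √(T_H·T_C) = √(852.00 × 345.00) = 542 K.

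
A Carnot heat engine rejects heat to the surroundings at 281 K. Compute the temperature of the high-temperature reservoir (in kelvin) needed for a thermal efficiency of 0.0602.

T_H ≈ 299 K

From η = 1 − T_C/T_H, solving for T_H gives T_H = T_C/(1 − η) = 281.00/(1 − 0.0602) = 299 K.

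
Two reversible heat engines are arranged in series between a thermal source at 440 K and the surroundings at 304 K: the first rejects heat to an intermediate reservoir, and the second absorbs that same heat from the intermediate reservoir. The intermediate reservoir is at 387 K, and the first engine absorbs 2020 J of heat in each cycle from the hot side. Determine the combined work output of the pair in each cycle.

Two reversible stages in series are equivalent to a single Carnot engine between T_H and T_C, so η_total = 1 − T_C/T_H = 1 − 304.00/440.00 = 0.3091.
W_total = η_total · Q_H = 0.3091 × 2020 = 624 J.

W_total ≈ 624 J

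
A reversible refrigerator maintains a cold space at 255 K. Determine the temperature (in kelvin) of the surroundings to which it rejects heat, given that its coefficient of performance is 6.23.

COP_R = T_C/(T_H − T_C) ⇒ T_H = T_C·(1 + 1/COP_R) = 255.00 × (1 + 1/6.23) = 296 K.

T_H ≈ 296 K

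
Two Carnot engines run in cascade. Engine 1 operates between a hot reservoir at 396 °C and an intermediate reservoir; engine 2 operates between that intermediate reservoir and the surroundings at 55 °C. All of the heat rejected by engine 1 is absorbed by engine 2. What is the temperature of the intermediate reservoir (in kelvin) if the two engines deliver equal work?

T_H = 396 °C → 396 + 273.15 = 669.15 K.
T_C = 55 °C → 55 + 273.15 = 328.15 K.
For reversible stages Q_m = Q_H·(T_m/T_H). Setting W₁ = Q_H(1 − T_m/T_H) equal to W₂ = Q_m(1 − T_C/T_m) = Q_H·(T_m − T_C)/T_H gives T_H − T_m = T_m − T_C, so T_m = (T_H + T_C)/2 = (669.15 + 328.15)/2 = 499 K.

T_m ≈ 499 K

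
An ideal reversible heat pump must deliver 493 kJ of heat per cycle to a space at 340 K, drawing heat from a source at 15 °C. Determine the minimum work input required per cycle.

T_C = 15 °C → 15 + 273.15 = 288.15 K.
COP_HP = T_H/(T_H − T_C) = 340.00/51.85 = 6.5574.
W = Q_H/COP_HP = 493/6.5574 = 75.2 kJ.

W_in ≈ 75.2 kJ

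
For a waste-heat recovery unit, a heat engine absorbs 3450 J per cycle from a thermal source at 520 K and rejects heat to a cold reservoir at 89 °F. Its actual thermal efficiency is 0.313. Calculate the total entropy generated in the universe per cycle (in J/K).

ΔS_univ ≈ 1.14 J/K

T_C = 89 °F → (89 − 32) × 5/9 = 31.67 °C = 304.82 K.
W = η·Q_H = 0.313 × 3450 = 1080 J, so Q_C = Q_H − W = 2370 J.
The hot reservoir loses entropy Q_H/T_H = 3450/520.00 = 6.635 J/K; the cold reservoir gains Q_C/T_C = 2370/304.82 = 7.776 J/K.
ΔS_univ = −Q_H/T_H + Q_C/T_C = 1.14 J/K (> 0, since η = 0.313 < η_Carnot = 0.414).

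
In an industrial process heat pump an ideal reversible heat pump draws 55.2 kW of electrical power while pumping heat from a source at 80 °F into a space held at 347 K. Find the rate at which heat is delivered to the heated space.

Q̇_H ≈ 406.0 kW

T_C = 80 °F → (80 − 32) × 5/9 = 26.67 °C = 299.82 K.
For a reversible heat pump, COP_HP = T_H/(T_H − T_C) = 347.00/47.18 = 7.3543.
Q_H = COP_HP · W = 7.3543 × 55.2 = 406.0 kW.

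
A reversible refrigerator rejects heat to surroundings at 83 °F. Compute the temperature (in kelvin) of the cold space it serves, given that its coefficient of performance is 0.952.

T_C ≈ 147 K

T_H = 83 °F → (83 − 32) × 5/9 = 28.33 °C = 301.48 K.
COP_R = T_C/(T_H − T_C) ⇒ T_C = T_H·COP_R/(1 + COP_R) = 301.48 × 0.952/(1 + 0.952) = 147 K.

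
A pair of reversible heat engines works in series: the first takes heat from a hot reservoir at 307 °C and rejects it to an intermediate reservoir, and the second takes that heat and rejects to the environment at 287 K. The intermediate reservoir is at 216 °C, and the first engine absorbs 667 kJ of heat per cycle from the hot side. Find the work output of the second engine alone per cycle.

T_H = 307 °C → 307 + 273.15 = 580.15 K.
T_m = 216 °C → 216 + 273.15 = 489.15 K.
Heat entering the second stage: Q_m = Q_H·(T_m/T_H) = 667 × 489.15/580.15 = 562.4 kJ.
Second-stage efficiency η₂ = 1 − T_C/T_m = 1 − 287.00/489.15 = 0.4133, so W₂ = η₂·Q_m = 232.4 kJ.

W₂ ≈ 232.4 kJ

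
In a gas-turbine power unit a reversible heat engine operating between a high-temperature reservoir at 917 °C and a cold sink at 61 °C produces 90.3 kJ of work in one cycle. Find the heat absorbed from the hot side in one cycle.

Q_H ≈ 125.5 kJ

T_H = 917 °C → 917 + 273.15 = 1190.15 K.
T_C = 61 °C → 61 + 273.15 = 334.15 K.
η_rev = 1 − T_C/T_H = 1 − 334.15/1190.15 = 0.7192.
Q_H = W/η = 90.3/0.7192 = 125.5 kJ.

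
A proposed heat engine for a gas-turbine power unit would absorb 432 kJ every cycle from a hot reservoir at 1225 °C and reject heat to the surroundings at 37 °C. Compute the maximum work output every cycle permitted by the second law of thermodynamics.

T_H = 1225 °C → 1225 + 273.15 = 1498.15 K.
T_C = 37 °C → 37 + 273.15 = 310.15 K.
By the Carnot theorem, η_max = 1 − T_C/T_H = 1 − 310.15/1498.15 = 0.7930.
W_max = η_max · Q_H = 0.7930 × 432 = 343 kJ.

W_max ≈ 343 kJ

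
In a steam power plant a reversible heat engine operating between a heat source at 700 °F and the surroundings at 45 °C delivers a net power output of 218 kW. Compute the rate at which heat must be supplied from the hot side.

T_H = 700 °F → (700 − 32) × 5/9 = 371.11 °C = 644.26 K.
T_C = 45 °C → 45 + 273.15 = 318.15 K.
Carnot efficiency: η = 1 − T_C/T_H = 1 − 318.15/644.26 = 0.5062.
Q_H = W/η = 218/0.5062 = 430.7 kW.

Q̇_H ≈ 430.7 kW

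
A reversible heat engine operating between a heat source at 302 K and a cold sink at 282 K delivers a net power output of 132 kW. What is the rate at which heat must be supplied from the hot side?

η_rev = 1 − T_C/T_H = 1 − 282.00/302.00 = 0.0662.
Q_H = W/η = 132/0.0662 = 1993 kW.

Q̇_H ≈ 1993 kW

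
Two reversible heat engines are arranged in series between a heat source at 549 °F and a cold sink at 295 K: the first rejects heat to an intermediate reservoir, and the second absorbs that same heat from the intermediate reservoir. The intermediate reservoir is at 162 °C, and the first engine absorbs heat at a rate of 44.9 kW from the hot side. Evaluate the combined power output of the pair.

T_H = 549 °F → (549 − 32) × 5/9 = 287.22 °C = 560.37 K.
Two reversible stages in series are equivalent to a single Carnot engine between T_H and T_C, so η_total = 1 − T_C/T_H = 1 − 295.00/560.37 = 0.4736.
W_total = η_total · Q_H = 0.4736 × 44.9 = 21.3 kW.

Ẇ_total ≈ 21.3 kW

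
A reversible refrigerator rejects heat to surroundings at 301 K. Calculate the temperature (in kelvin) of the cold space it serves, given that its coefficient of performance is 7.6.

COP_R = T_C/(T_H − T_C) ⇒ T_C = T_H·COP_R/(1 + COP_R) = 301.00 × 7.6/(1 + 7.6) = 266.0 K.

T_C ≈ 266.0 K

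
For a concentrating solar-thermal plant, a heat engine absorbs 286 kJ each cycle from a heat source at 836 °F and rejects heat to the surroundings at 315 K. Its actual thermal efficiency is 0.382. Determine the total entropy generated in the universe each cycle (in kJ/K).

T_H = 836 °F → (836 − 32) × 5/9 = 446.67 °C = 719.82 K.
W = η·Q_H = 0.382 × 286 = 109.3 kJ, so Q_C = Q_H − W = 176.7 kJ.
Entropy balance on the reservoirs: −Q_H/T_H = -0.3973 kJ/K, +Q_C/T_C = 0.5611 kJ/K.
ΔS_univ = −Q_H/T_H + Q_C/T_C = 0.164 kJ/K (> 0, since η = 0.382 < η_Carnot = 0.562).

ΔS_univ ≈ 0.164 kJ/K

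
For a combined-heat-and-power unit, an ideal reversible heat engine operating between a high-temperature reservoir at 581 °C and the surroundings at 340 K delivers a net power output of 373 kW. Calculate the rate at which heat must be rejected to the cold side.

T_H = 581 °C → 581 + 273.15 = 854.15 K.
Since the cycle is reversible, η = 1 − T_C/T_H = 1 − 340.00/854.15 = 0.6019.
Since Q_C/Q_H = T_C/T_H and Q_H = W/η, Q_C = W·T_C/(T_H − T_C) = 373 × 340.00/514.15 = 246.7 kW.

Q̇_C ≈ 246.7 kW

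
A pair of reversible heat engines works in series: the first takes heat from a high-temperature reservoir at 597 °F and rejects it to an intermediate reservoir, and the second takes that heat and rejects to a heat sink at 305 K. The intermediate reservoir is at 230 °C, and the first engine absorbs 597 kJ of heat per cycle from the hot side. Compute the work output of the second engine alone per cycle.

W₂ ≈ 202 kJ

T_H = 597 °F → (597 − 32) × 5/9 = 313.89 °C = 587.04 K.
T_m = 230 °C → 230 + 273.15 = 503.15 K.
Heat entering the second stage: Q_m = Q_H·(T_m/T_H) = 597 × 503.15/587.04 = 512 kJ.
Second-stage efficiency η₂ = 1 − T_C/T_m = 1 − 305.00/503.15 = 0.3938, so W₂ = η₂·Q_m = 202 kJ.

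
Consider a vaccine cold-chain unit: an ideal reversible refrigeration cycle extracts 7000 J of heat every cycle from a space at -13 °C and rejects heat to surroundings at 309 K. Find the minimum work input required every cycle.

T_C = -13 °C → -13 + 273.15 = 260.15 K.
Carnot COP: COP_R = T_C/(T_H − T_C) = 260.15/48.85 = 5.3255.
W = Q_C/COP_R = 7000/5.3255 = 1314 J.

W_in ≈ 1314 J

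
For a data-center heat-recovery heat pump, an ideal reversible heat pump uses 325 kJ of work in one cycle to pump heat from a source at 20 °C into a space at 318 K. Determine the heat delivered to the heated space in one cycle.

Q_H ≈ 4160 kJ

T_C = 20 °C → 20 + 273.15 = 293.15 K.
The Carnot heat-pump COP is COP_HP = T_H/(T_H − T_C) = 318.00/24.85 = 12.7968.
Q_H = COP_HP · W = 12.7968 × 325 = 4160 kJ.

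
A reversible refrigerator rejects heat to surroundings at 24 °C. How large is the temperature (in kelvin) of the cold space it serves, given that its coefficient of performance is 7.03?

T_H = 24 °C → 24 + 273.15 = 297.15 K.
COP_R = T_C/(T_H − T_C) ⇒ T_C = T_H·COP_R/(1 + COP_R) = 297.15 × 7.03/(1 + 7.03) = 260.1 K.

T_C ≈ 260.1 K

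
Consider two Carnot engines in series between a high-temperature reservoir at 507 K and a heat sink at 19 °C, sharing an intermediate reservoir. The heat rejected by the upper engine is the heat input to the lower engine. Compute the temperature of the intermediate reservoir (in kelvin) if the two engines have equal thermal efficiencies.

T_m ≈ 385 K

T_C = 19 °C → 19 + 273.15 = 292.15 K.
Equal efficiencies require 1 − T_m/T_H = 1 − T_C/T_m, i.e. T_m/T_H = T_C/T_m, so T_m = √(T_H·T_C) = √(507.00 × 292.15) = 385 K.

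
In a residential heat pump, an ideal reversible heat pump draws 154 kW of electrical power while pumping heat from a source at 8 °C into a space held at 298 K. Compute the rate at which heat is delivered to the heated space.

Q̇_H ≈ 2720 kW

T_C = 8 °C → 8 + 273.15 = 281.15 K.
Reversible heating COP: COP_HP = T_H/(T_H − T_C) = 298.00/16.85 = 17.6855.
Q_H = COP_HP · W = 17.6855 × 154 = 2720 kW.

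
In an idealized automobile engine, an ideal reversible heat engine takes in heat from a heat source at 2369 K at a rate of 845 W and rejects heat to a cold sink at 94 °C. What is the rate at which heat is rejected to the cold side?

Q̇_C ≈ 131 W

T_C = 94 °C → 94 + 273.15 = 367.15 K.
η_rev = 1 − T_C/T_H = 1 − 367.15/2369.00 = 0.8450.
For a reversible cycle Q_C/Q_H = T_C/T_H, so Q_C = 845 × 367.15/2369.00 = 131 W.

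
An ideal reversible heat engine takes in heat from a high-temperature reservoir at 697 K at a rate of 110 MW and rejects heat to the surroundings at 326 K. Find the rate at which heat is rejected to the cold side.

The Carnot efficiency is η = 1 − T_C/T_H = 1 − 326.00/697.00 = 0.5323.
For a reversible cycle Q_C/Q_H = T_C/T_H, so Q_C = 110 × 326.00/697.00 = 51.45 MW.

Q̇_C ≈ 51.45 MW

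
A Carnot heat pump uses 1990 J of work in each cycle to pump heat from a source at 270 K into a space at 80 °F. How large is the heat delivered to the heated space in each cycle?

T_H = 80 °F → (80 − 32) × 5/9 = 26.67 °C = 299.82 K.
For a reversible heat pump, COP_HP = T_H/(T_H − T_C) = 299.82/29.82 = 10.0553.
Q_H = COP_HP · W = 10.0553 × 1990 = 20010 J.

Q_H ≈ 20010 J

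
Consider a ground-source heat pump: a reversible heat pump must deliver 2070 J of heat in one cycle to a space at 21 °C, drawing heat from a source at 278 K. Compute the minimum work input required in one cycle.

W_in ≈ 113.7 J

T_H = 21 °C → 21 + 273.15 = 294.15 K.
The Carnot heat-pump COP is COP_HP = T_H/(T_H − T_C) = 294.15/16.15 = 18.2136.
W = Q_H/COP_HP = 2070/18.2136 = 113.7 J.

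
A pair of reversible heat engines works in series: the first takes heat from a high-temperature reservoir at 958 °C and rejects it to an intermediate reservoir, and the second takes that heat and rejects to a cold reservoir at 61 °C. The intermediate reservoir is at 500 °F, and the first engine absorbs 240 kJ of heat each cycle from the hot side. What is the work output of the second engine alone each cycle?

W₂ ≈ 38.79 kJ

T_H = 958 °C → 958 + 273.15 = 1231.15 K.
T_C = 61 °C → 61 + 273.15 = 334.15 K.
T_m = 500 °F → (500 − 32) × 5/9 = 260.00 °C = 533.15 K.
Heat entering the second stage: Q_m = Q_H·(T_m/T_H) = 240 × 533.15/1231.15 = 103.9 kJ.
Second-stage efficiency η₂ = 1 − T_C/T_m = 1 − 334.15/533.15 = 0.3733, so W₂ = η₂·Q_m = 38.79 kJ.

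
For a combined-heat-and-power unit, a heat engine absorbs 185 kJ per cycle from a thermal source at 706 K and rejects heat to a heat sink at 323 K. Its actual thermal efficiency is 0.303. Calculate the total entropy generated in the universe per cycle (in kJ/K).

ΔS_univ ≈ 0.1372 kJ/K

W = η·Q_H = 0.303 × 185 = 56.05 kJ, so Q_C = Q_H − W = 128.9 kJ.
Entropy balance on the reservoirs: −Q_H/T_H = -0.2620 kJ/K, +Q_C/T_C = 0.3992 kJ/K.
ΔS_univ = −Q_H/T_H + Q_C/T_C = 0.1372 kJ/K (> 0, since η = 0.303 < η_Carnot = 0.542).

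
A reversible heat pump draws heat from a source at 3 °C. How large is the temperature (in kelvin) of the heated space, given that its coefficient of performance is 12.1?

T_H ≈ 301 K

T_C = 3 °C → 3 + 273.15 = 276.15 K.
COP_HP = T_H/(T_H − T_C) ⇒ T_H = T_C·COP_HP/(COP_HP − 1) = 276.15 × 12.1/(12.1 − 1) = 301 K.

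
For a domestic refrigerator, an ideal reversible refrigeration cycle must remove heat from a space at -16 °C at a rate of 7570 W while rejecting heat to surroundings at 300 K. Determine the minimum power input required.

Ẇ_in ≈ 1261 W

T_C = -16 °C → -16 + 273.15 = 257.15 K.
The reversible coefficient of performance is COP_R = T_C/(T_H − T_C) = 257.15/42.85 = 6.0012.
W = Q_C/COP_R = 7570/6.0012 = 1261 W.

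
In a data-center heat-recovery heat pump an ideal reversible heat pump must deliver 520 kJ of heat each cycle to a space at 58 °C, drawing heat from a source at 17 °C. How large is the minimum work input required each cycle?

W_in ≈ 64.38 kJ

T_H = 58 °C → 58 + 273.15 = 331.15 K.
T_C = 17 °C → 17 + 273.15 = 290.15 K.
Reversible heating COP: COP_HP = T_H/(T_H − T_C) = 331.15/41.00 = 8.0768.
W = Q_H/COP_HP = 520/8.0768 = 64.38 kJ.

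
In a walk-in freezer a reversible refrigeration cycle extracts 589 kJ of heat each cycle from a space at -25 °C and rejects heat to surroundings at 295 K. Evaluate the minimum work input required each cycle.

W_in ≈ 111 kJ

T_C = -25 °C → -25 + 273.15 = 248.15 K.
Carnot COP: COP_R = T_C/(T_H − T_C) = 248.15/46.85 = 5.2967.
W = Q_C/COP_R = 589/5.2967 = 111 kJ.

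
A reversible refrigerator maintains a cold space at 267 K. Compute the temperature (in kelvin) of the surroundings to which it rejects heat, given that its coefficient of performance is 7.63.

COP_R = T_C/(T_H − T_C) ⇒ T_H = T_C·(1 + 1/COP_R) = 267.00 × (1 + 1/7.63) = 302 K.

T_H ≈ 302 K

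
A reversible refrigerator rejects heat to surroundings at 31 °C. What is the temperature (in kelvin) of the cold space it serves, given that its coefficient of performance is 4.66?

T_C ≈ 250.4 K

T_H = 31 °C → 31 + 273.15 = 304.15 K.
COP_R = T_C/(T_H − T_C) ⇒ T_C = T_H·COP_R/(1 + COP_R) = 304.15 × 4.66/(1 + 4.66) = 250.4 K.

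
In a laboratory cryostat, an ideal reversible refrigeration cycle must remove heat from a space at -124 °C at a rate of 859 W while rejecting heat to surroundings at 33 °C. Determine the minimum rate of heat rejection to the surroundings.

T_H = 33 °C → 33 + 273.15 = 306.15 K.
T_C = -124 °C → -124 + 273.15 = 149.15 K.
For a reversible cycle Q_H/Q_C = T_H/T_C, so Q_H = Q_C·T_H/T_C = 859 × 306.15/149.15 = 1763 W.

Q̇_H ≈ 1763 W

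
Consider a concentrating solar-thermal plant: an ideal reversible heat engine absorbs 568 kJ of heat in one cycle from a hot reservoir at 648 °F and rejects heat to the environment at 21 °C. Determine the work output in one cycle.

W ≈ 296 kJ

T_H = 648 °F → (648 − 32) × 5/9 = 342.22 °C = 615.37 K.
T_C = 21 °C → 21 + 273.15 = 294.15 K.
Since the cycle is reversible, η = 1 − T_C/T_H = 1 − 294.15/615.37 = 0.5220.
W = η·Q_H = 0.5220 × 568 = 296 kJ.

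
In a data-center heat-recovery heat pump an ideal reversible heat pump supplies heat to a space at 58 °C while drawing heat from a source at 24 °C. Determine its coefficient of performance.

COP_HP ≈ 9.74

T_H = 58 °C → 58 + 273.15 = 331.15 K.
T_C = 24 °C → 24 + 273.15 = 297.15 K.
Reversible heating COP: COP_HP = T_H/(T_H − T_C) = 331.15/(331.15 − 297.15) = 9.74.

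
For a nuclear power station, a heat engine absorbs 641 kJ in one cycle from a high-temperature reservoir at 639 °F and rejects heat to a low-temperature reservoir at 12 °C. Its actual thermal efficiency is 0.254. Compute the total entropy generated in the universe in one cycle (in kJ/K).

T_H = 639 °F → (639 − 32) × 5/9 = 337.22 °C = 610.37 K.
T_C = 12 °C → 12 + 273.15 = 285.15 K.
W = η·Q_H = 0.254 × 641 = 162.8 kJ, so Q_C = Q_H − W = 478.2 kJ.
Reservoir entropy changes: ΔS_H = −Q_H/T_H = −641/610.37 = -1.050 kJ/K and ΔS_C = +Q_C/T_C = 478.2/285.15 = 1.677 kJ/K.
ΔS_univ = −Q_H/T_H + Q_C/T_C = 0.6268 kJ/K (> 0, since η = 0.254 < η_Carnot = 0.533).

ΔS_univ ≈ 0.6268 kJ/K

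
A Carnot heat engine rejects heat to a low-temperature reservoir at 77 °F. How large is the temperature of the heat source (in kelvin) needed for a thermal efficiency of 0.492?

T_C = 77 °F → (77 − 32) × 5/9 = 25.00 °C = 298.15 K.
From η = 1 − T_C/T_H, solving for T_H gives T_H = T_C/(1 − η) = 298.15/(1 − 0.492) = 587 K.

T_H ≈ 587 K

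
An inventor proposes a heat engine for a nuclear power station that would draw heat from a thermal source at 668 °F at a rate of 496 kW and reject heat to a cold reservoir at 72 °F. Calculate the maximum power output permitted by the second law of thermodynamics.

T_H = 668 °F → (668 − 32) × 5/9 = 353.33 °C = 626.48 K.
T_C = 72 °F → (72 − 32) × 5/9 = 22.22 °C = 295.37 K.
By the Carnot theorem, η_max = 1 − T_C/T_H = 1 − 295.37/626.48 = 0.5285.
W_max = η_max · Q_H = 0.5285 × 496 = 262 kW.

Ẇ_max ≈ 262 kW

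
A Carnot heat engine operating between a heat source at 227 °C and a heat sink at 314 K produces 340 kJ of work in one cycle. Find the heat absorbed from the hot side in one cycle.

Q_H ≈ 913.5 kJ

T_H = 227 °C → 227 + 273.15 = 500.15 K.
For a reversible engine, η = 1 − T_C/T_H = 1 − 314.00/500.15 = 0.3722.
Q_H = W/η = 340/0.3722 = 913.5 kJ.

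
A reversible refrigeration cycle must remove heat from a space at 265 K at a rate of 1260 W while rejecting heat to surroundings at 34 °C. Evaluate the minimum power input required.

T_H = 34 °C → 34 + 273.15 = 307.15 K.
Carnot COP: COP_R = T_C/(T_H − T_C) = 265.00/42.15 = 6.2871.
W = Q_C/COP_R = 1260/6.2871 = 200.4 W.

Ẇ_in ≈ 200.4 W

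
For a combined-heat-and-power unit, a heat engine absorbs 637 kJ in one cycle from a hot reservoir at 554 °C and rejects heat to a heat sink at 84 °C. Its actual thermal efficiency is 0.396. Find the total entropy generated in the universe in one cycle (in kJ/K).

ΔS_univ ≈ 0.307 kJ/K

T_H = 554 °C → 554 + 273.15 = 827.15 K.
T_C = 84 °C → 84 + 273.15 = 357.15 K.
W = η·Q_H = 0.396 × 637 = 252.3 kJ, so Q_C = Q_H − W = 384.7 kJ.
The hot reservoir loses entropy Q_H/T_H = 637/827.15 = 0.7701 kJ/K; the cold reservoir gains Q_C/T_C = 384.7/357.15 = 1.077 kJ/K.
ΔS_univ = −Q_H/T_H + Q_C/T_C = 0.307 kJ/K (> 0, since η = 0.396 < η_Carnot = 0.568).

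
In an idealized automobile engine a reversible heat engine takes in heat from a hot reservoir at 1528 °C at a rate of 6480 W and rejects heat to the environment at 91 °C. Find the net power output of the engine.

T_H = 1528 °C → 1528 + 273.15 = 1801.15 K.
T_C = 91 °C → 91 + 273.15 = 364.15 K.
The Carnot efficiency is η = 1 − T_C/T_H = 1 − 364.15/1801.15 = 0.7978.
W = η·Q_H = 0.7978 × 6480 = 5170 W.

Ẇ ≈ 5170 W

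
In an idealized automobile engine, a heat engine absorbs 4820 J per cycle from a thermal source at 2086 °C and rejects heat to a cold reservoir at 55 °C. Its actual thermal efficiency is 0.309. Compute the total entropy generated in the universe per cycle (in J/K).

T_H = 2086 °C → 2086 + 273.15 = 2359.15 K.
T_C = 55 °C → 55 + 273.15 = 328.15 K.
W = η·Q_H = 0.309 × 4820 = 1489 J, so Q_C = Q_H − W = 3331 J.
The hot reservoir loses entropy Q_H/T_H = 4820/2359.15 = 2.043 J/K; the cold reservoir gains Q_C/T_C = 3331/328.15 = 10.15 J/K.
ΔS_univ = −Q_H/T_H + Q_C/T_C = 8.11 J/K (> 0, since η = 0.309 < η_Carnot = 0.861).

ΔS_univ ≈ 8.11 J/K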